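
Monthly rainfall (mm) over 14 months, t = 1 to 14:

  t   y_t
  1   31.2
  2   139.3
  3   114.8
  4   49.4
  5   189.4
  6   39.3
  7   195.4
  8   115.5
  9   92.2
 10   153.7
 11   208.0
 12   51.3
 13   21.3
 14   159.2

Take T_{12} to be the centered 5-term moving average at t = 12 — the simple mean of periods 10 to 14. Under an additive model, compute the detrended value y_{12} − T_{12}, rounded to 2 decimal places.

Trend T_12 = (153.7 + 208.0 + 51.3 + 21.3 + 159.2) / 5 = 593.5/5 = 118.7000
Detrended value: 51.3 − 118.7000 = -67.40

-67.40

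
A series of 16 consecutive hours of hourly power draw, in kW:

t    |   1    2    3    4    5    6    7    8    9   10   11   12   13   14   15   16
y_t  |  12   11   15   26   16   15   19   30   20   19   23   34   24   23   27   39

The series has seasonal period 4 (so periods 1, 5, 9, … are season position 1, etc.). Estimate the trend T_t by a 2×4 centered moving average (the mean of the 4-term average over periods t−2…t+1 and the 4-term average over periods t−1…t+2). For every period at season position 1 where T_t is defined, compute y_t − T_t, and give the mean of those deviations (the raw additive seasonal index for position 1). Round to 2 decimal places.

-2.50

Season position 1 occurs at t = 5, 9, 13 (where T_t is defined).
t=5: T_5 = 18.5000; y_5 − T_5 = 16 − 18.5000 = -2.5000
t=9: T_9 = 22.5000; y_9 − T_9 = 20 − 22.5000 = -2.5000
t=13: T_13 = 26.5000; y_13 − T_13 = 24 − 26.5000 = -2.5000
Mean deviation: (-2.5000 + -2.5000 + -2.5000) / 3 = -2.50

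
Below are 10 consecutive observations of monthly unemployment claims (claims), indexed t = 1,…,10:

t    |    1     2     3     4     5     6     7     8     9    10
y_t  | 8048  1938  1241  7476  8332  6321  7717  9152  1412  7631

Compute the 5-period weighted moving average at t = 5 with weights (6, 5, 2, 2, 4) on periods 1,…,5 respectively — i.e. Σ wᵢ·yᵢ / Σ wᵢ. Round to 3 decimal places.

Weighted sum: 6·8048 + 5·1938 + 2·1241 + 2·7476 + 4·8332 = 48288 + 9690 + 2482 + 14952 + 33328 = 108740
Weight total: 6 + 5 + 2 + 2 + 4 = 19
WMA = 108740 / 19 = 5723.158

5723.158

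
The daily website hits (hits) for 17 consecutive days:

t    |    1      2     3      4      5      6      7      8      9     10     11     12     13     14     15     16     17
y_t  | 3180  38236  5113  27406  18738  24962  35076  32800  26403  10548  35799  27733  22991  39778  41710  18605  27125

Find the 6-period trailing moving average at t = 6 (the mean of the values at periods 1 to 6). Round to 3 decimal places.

Sum of periods 1–6: 3180 + 38236 + 5113 + 27406 + 18738 + 24962 = 117635
Divide by 6: 117635 / 6 = 19605.833

19605.833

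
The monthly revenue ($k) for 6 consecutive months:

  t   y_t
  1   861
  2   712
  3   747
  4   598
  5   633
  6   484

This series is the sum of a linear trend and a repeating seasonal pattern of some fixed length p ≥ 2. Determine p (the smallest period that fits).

2

First differences y_{t+1} − y_t: -149, 35, -149, 35, -149, …
The difference pattern repeats every 2 terms and not for any smaller step, so p = 2.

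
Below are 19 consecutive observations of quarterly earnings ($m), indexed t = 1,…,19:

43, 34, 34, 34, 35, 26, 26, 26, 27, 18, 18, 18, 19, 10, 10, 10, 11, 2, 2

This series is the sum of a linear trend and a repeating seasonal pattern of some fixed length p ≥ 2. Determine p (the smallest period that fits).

4

First differences y_{t+1} − y_t: -9, 0, 0, 1, -9, 0, 0, 1, -9, 0, …
The difference pattern repeats every 4 terms and not for any smaller step, so p = 4.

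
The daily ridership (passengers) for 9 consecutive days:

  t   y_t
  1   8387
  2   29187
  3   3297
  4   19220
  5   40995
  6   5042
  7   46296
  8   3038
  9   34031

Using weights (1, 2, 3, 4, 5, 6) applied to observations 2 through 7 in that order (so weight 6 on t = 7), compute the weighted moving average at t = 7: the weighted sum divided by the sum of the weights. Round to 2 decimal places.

Weighted sum: 1·29187 + 2·3297 + 3·19220 + 4·40995 + 5·5042 + 6·46296 = 29187 + 6594 + 57660 + 163980 + 25210 + 277776 = 560407
Weight total: 1 + 2 + 3 + 4 + 5 + 6 = 21
WMA = 560407 / 21 = 26686.05

26686.05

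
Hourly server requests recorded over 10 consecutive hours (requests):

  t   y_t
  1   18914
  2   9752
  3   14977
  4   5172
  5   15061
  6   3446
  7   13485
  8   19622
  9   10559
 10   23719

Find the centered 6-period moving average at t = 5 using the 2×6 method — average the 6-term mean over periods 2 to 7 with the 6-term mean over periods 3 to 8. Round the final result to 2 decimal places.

11138.00

Sum over 2–7: 9752 + 14977 + 5172 + 15061 + 3446 + 13485 = 61893
Sum over 3–8: 14977 + 5172 + 15061 + 3446 + 13485 + 19622 = 71763
CMA at t=5 = (61893 + 71763) / (2·6) = 133656 / 12 = 11138.00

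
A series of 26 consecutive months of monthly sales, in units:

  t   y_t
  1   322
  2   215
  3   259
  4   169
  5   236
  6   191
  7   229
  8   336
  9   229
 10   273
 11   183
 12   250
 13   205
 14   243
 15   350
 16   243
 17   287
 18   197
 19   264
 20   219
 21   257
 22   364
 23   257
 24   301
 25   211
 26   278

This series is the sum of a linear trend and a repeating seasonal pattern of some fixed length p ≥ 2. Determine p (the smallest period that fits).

First differences y_{t+1} − y_t: -107, 44, -90, 67, -45, 38, 107, -107, 44, -90, 67, -45, 38, 107, -107, 44, …
The difference pattern repeats every 7 terms and not for any smaller step, so p = 7.

7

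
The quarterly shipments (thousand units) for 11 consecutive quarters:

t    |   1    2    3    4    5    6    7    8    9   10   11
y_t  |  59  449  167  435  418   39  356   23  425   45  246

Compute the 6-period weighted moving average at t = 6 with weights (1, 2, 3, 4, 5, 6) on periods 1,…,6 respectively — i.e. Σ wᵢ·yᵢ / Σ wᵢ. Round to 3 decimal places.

262.952

Weighted sum: 1·59 + 2·449 + 3·167 + 4·435 + 5·418 + 6·39 = 59 + 898 + 501 + 1740 + 2090 + 234 = 5522
Weight total: 1 + 2 + 3 + 4 + 5 + 6 = 21
WMA = 5522 / 21 = 262.952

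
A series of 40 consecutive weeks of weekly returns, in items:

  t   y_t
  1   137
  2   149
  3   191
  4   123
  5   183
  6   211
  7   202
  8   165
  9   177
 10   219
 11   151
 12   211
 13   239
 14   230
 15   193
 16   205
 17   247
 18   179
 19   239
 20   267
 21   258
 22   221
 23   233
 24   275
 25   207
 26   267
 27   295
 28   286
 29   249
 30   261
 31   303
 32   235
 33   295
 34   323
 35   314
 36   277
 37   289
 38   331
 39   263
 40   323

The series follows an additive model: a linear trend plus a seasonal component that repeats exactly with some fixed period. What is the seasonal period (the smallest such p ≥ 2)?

7

First differences y_{t+1} − y_t: 12, 42, -68, 60, 28, -9, -37, 12, 42, -68, 60, 28, -9, -37, 12, 42, …
The difference pattern repeats every 7 terms and not for any smaller step, so p = 7.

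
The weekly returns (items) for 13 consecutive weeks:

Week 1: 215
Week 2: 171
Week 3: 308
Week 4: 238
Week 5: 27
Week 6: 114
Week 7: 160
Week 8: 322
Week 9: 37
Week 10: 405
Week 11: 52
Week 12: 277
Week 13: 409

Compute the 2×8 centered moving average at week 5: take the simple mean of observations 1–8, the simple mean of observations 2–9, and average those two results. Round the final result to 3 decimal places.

Sum over 1–8: 215 + 171 + 308 + 238 + 27 + 114 + 160 + 322 = 1555
Sum over 2–9: 171 + 308 + 238 + 27 + 114 + 160 + 322 + 37 = 1377
CMA at t=5 = (1555 + 1377) / (2·8) = 2932 / 16 = 183.250

183.250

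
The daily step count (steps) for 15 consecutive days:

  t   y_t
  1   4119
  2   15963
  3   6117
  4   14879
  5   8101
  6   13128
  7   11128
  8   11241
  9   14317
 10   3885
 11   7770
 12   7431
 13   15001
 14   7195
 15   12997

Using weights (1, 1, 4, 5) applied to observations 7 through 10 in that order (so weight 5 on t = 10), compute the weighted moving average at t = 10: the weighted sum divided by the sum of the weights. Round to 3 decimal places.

9005.636

Weighted sum: 1·11128 + 1·11241 + 4·14317 + 5·3885 = 11128 + 11241 + 57268 + 19425 = 99062
Weight total: 1 + 1 + 4 + 5 = 11
WMA = 99062 / 11 = 9005.636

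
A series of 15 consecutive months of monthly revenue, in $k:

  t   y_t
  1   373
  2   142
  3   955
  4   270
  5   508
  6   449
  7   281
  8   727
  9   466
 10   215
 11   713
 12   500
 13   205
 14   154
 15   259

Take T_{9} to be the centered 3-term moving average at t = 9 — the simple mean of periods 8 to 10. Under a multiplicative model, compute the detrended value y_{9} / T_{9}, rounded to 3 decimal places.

0.993

Trend T_9 = (727 + 466 + 215) / 3 = 1408/3 = 469.33333
Ratio to trend: 466 / 469.33333 = 0.993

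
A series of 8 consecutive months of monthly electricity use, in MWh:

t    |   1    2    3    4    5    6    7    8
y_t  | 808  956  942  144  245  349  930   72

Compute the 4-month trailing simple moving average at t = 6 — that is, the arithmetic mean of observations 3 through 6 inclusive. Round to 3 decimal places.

420.000

Sum of periods 3–6: 942 + 144 + 245 + 349 = 1680
Divide by 4: 1680 / 4 = 420.000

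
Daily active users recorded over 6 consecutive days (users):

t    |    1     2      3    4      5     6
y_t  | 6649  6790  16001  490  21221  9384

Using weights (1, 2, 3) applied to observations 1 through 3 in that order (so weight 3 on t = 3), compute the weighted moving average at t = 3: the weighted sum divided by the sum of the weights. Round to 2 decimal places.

11372.00

Weighted sum: 1·6649 + 2·6790 + 3·16001 = 6649 + 13580 + 48003 = 68232
Weight total: 1 + 2 + 3 = 6
WMA = 68232 / 6 = 11372.00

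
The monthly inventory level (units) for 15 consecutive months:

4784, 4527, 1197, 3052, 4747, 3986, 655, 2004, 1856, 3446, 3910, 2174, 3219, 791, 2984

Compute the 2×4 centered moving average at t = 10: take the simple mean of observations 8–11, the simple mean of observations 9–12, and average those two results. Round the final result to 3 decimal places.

Sum over 8–11: 2004 + 1856 + 3446 + 3910 = 11216
Sum over 9–12: 1856 + 3446 + 3910 + 2174 = 11386
CMA at t=10 = (11216 + 11386) / (2·4) = 22602 / 8 = 2825.250

2825.250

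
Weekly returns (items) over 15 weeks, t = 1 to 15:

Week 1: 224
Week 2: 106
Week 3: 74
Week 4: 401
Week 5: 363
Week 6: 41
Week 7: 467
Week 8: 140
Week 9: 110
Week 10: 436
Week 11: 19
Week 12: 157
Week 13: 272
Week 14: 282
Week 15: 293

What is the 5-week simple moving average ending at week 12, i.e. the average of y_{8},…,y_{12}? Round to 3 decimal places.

172.400

Sum of periods 8–12: 140 + 110 + 436 + 19 + 157 = 862
Divide by 5: 862 / 5 = 172.400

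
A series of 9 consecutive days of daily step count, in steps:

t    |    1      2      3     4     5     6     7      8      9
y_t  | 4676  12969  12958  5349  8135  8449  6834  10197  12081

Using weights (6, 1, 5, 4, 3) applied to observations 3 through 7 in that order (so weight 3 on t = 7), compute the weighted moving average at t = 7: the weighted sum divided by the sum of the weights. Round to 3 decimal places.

Weighted sum: 6·12958 + 1·5349 + 5·8135 + 4·8449 + 3·6834 = 77748 + 5349 + 40675 + 33796 + 20502 = 178070
Weight total: 6 + 1 + 5 + 4 + 3 = 19
WMA = 178070 / 19 = 9372.105

9372.105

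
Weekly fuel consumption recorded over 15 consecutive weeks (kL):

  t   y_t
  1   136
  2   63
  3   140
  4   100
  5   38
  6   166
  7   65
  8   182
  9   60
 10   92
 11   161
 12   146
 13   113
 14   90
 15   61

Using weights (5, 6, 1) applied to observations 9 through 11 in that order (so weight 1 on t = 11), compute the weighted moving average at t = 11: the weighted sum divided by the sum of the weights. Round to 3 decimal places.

Weighted sum: 5·60 + 6·92 + 1·161 = 300 + 552 + 161 = 1013
Weight total: 5 + 6 + 1 = 12
WMA = 1013 / 12 = 84.417

84.417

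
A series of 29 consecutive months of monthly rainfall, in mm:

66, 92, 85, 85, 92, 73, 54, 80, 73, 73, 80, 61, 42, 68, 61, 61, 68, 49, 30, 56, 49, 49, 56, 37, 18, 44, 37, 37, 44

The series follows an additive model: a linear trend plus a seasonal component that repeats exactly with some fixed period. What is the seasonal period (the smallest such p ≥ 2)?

First differences y_{t+1} − y_t: 26, -7, 0, 7, -19, -19, 26, -7, 0, 7, -19, -19, 26, -7, …
The difference pattern repeats every 6 terms and not for any smaller step, so p = 6.

6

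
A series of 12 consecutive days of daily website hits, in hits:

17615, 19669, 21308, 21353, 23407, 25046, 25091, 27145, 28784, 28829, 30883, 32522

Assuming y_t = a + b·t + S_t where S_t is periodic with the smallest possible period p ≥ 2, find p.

3

First differences y_{t+1} − y_t: 2054, 1639, 45, 2054, 1639, 45, 2054, 1639, …
The difference pattern repeats every 3 terms and not for any smaller step, so p = 3.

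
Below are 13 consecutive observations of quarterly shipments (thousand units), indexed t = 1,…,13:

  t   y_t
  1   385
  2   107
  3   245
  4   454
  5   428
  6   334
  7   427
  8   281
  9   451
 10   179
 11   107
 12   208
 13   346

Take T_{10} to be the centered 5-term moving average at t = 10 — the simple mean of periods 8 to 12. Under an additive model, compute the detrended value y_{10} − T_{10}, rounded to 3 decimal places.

-66.200

Trend T_10 = (281 + 451 + 179 + 107 + 208) / 5 = 1226/5 = 245.20000
Detrended value: 179 − 245.20000 = -66.200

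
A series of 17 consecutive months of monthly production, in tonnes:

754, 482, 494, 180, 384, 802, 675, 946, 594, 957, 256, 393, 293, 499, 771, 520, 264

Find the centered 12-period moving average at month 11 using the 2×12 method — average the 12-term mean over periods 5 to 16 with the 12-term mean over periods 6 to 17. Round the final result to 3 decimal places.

Sum over 5–16: 384 + 802 + 675 + 946 + 594 + 957 + 256 + 393 + 293 + 499 + 771 + 520 = 7090
Sum over 6–17: 802 + 675 + 946 + 594 + 957 + 256 + 393 + 293 + 499 + 771 + 520 + 264 = 6970
CMA at t=11 = (7090 + 6970) / (2·12) = 14060 / 24 = 585.833

585.833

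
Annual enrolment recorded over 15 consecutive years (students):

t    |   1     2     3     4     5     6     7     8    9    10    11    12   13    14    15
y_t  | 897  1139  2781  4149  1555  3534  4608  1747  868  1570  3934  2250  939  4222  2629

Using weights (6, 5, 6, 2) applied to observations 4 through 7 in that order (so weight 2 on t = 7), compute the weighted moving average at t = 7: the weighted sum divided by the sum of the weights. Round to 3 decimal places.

3320.474

Weighted sum: 6·4149 + 5·1555 + 6·3534 + 2·4608 = 24894 + 7775 + 21204 + 9216 = 63089
Weight total: 6 + 5 + 6 + 2 = 19
WMA = 63089 / 19 = 3320.474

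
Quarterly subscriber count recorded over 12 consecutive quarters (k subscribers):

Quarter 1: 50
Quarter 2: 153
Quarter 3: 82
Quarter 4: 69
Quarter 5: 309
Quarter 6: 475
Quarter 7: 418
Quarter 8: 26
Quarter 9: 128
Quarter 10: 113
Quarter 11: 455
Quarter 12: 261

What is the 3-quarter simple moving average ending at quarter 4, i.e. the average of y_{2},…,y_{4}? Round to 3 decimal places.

Sum of periods 2–4: 153 + 82 + 69 = 304
Divide by 3: 304 / 3 = 101.333

101.333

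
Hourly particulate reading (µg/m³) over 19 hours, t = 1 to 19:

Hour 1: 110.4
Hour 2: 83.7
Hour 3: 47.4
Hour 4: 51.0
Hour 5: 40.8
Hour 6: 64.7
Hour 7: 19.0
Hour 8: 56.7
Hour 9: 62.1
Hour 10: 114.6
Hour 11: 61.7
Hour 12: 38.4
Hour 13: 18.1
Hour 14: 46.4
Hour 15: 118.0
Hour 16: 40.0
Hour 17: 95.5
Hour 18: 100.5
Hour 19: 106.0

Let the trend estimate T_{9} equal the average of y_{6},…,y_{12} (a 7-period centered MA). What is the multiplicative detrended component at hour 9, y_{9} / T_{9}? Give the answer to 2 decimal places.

Trend T_9 = (64.7 + 19.0 + 56.7 + 62.1 + 114.6 + 61.7 + 38.4) / 7 = 417.2/7 = 59.6000
Ratio to trend: 62.1 / 59.6000 = 1.04

1.04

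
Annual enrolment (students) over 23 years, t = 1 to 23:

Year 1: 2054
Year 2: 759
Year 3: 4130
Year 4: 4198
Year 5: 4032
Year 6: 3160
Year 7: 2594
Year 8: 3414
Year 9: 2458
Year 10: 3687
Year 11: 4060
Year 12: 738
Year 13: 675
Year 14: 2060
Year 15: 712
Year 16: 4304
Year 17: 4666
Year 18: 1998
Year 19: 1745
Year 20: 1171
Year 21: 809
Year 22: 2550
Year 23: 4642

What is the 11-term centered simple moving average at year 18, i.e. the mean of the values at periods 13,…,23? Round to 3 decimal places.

Sum of periods 13–23: 675 + 2060 + 712 + 4304 + 4666 + 1998 + 1745 + 1171 + 809 + 2550 + 4642 = 25332
Divide by 11: 25332 / 11 = 2302.909

2302.909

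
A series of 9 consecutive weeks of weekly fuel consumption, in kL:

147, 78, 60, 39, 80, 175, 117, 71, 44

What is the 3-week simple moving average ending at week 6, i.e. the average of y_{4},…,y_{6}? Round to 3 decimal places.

Sum of periods 4–6: 39 + 80 + 175 = 294
Divide by 3: 294 / 3 = 98.000

98.000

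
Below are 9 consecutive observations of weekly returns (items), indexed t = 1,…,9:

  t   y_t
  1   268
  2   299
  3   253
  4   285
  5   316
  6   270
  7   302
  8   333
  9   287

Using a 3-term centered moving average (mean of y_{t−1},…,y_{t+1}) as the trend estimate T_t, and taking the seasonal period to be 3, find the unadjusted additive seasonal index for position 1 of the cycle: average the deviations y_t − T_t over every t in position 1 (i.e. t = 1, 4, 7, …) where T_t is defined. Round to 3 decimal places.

0.333

Season position 1 occurs at t = 4, 7 (where T_t is defined).
t=4: T_4 = 284.66667; y_4 − T_4 = 285 − 284.66667 = 0.33333
t=7: T_7 = 301.66667; y_7 − T_7 = 302 − 301.66667 = 0.33333
Mean deviation: (0.33333 + 0.33333) / 2 = 0.333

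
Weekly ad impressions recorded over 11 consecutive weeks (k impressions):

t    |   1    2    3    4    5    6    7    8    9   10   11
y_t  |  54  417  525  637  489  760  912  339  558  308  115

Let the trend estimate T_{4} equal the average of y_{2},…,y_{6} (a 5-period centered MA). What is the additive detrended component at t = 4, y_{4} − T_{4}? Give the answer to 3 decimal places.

Trend T_4 = (417 + 525 + 637 + 489 + 760) / 5 = 2828/5 = 565.60000
Detrended value: 637 − 565.60000 = 71.400

71.400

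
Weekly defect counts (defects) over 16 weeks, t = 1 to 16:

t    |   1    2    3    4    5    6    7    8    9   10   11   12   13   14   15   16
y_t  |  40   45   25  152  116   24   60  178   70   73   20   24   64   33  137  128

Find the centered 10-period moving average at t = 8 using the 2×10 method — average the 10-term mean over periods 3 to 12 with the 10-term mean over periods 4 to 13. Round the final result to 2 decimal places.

76.15

Sum over 3–12: 25 + 152 + 116 + 24 + 60 + 178 + 70 + 73 + 20 + 24 = 742
Sum over 4–13: 152 + 116 + 24 + 60 + 178 + 70 + 73 + 20 + 24 + 64 = 781
CMA at t=8 = (742 + 781) / (2·10) = 1523 / 20 = 76.15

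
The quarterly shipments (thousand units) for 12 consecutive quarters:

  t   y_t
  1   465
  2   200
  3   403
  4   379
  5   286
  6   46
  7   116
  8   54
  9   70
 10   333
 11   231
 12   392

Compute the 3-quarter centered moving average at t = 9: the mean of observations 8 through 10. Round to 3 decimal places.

152.333

Sum of periods 8–10: 54 + 70 + 333 = 457
Divide by 3: 457 / 3 = 152.333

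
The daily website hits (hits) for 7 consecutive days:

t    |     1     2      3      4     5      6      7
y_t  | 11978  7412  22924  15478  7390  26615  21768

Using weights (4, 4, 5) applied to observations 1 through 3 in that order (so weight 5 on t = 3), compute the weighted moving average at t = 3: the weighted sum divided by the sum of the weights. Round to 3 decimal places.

14783.077

Weighted sum: 4·11978 + 4·7412 + 5·22924 = 47912 + 29648 + 114620 = 192180
Weight total: 4 + 4 + 5 = 13
WMA = 192180 / 13 = 14783.077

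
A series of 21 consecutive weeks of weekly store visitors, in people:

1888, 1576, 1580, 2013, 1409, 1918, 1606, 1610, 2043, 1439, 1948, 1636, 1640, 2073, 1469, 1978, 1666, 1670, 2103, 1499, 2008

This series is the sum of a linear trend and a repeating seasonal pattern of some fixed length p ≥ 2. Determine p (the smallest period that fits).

First differences y_{t+1} − y_t: -312, 4, 433, -604, 509, -312, 4, 433, -604, 509, -312, 4, …
The difference pattern repeats every 5 terms and not for any smaller step, so p = 5.

5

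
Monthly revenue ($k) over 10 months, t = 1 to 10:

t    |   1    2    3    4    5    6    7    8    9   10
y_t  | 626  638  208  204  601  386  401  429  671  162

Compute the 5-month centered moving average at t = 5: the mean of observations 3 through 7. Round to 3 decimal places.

Sum of periods 3–7: 208 + 204 + 601 + 386 + 401 = 1800
Divide by 5: 1800 / 5 = 360.000

360.000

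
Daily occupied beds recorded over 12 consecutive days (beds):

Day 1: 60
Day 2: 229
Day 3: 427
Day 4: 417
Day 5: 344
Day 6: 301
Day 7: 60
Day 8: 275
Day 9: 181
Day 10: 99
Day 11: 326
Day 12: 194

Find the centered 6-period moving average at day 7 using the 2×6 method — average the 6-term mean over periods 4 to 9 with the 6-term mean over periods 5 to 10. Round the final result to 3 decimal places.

236.500

Sum over 4–9: 417 + 344 + 301 + 60 + 275 + 181 = 1578
Sum over 5–10: 344 + 301 + 60 + 275 + 181 + 99 = 1260
CMA at t=7 = (1578 + 1260) / (2·6) = 2838 / 12 = 236.500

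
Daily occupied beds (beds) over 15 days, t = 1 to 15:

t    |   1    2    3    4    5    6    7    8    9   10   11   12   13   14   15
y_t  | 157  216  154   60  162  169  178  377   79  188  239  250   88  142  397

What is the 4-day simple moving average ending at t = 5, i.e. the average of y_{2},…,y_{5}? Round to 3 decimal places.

Sum of periods 2–5: 216 + 154 + 60 + 162 = 592
Divide by 4: 592 / 4 = 148.000

148.000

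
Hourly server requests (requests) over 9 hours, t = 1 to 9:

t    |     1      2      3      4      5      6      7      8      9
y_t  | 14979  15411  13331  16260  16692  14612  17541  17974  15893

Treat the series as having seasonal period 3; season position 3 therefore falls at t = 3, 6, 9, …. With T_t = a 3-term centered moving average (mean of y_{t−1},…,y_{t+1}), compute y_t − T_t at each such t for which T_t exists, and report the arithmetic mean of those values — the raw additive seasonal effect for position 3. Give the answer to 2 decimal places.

-1669.67

Season position 3 occurs at t = 3, 6 (where T_t is defined).
t=3: T_3 = 15000.6667; y_3 − T_3 = 13331 − 15000.6667 = -1669.6667
t=6: T_6 = 16281.6667; y_6 − T_6 = 14612 − 16281.6667 = -1669.6667
Mean deviation: (-1669.6667 + -1669.6667) / 2 = -1669.67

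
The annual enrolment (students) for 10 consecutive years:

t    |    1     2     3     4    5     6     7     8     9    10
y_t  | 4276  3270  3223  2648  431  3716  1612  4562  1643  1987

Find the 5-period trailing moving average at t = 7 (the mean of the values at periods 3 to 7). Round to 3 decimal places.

2326.000

Sum of periods 3–7: 3223 + 2648 + 431 + 3716 + 1612 = 11630
Divide by 5: 11630 / 5 = 2326.000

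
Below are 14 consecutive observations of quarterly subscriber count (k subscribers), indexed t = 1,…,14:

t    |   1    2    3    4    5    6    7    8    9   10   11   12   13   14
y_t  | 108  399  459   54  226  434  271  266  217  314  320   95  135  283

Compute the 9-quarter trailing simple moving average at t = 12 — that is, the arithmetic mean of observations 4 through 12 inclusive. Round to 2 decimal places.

244.11

Sum of periods 4–12: 54 + 226 + 434 + 271 + 266 + 217 + 314 + 320 + 95 = 2197
Divide by 9: 2197 / 9 = 244.11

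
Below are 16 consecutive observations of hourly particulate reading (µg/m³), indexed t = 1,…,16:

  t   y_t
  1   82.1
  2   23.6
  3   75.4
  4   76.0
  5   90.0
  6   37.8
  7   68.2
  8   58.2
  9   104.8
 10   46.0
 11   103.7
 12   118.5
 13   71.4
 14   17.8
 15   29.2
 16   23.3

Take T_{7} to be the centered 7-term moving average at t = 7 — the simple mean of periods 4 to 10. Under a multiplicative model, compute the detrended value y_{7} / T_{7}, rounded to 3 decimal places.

0.993

Trend T_7 = (76.0 + 90.0 + 37.8 + 68.2 + 58.2 + 104.8 + 46.0) / 7 = 481.0/7 = 68.71429
Ratio to trend: 68.2 / 68.71429 = 0.993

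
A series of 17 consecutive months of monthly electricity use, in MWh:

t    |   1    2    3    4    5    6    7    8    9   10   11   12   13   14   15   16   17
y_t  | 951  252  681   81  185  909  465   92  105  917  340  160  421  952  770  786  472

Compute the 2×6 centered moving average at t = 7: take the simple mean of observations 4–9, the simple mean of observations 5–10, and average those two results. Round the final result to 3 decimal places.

375.833

Sum over 4–9: 81 + 185 + 909 + 465 + 92 + 105 = 1837
Sum over 5–10: 185 + 909 + 465 + 92 + 105 + 917 = 2673
CMA at t=7 = (1837 + 2673) / (2·6) = 4510 / 12 = 375.833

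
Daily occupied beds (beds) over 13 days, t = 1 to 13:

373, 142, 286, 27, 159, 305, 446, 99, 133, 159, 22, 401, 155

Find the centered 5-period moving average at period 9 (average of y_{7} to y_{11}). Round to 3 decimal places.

171.800

Sum of periods 7–11: 446 + 99 + 133 + 159 + 22 = 859
Divide by 5: 859 / 5 = 171.800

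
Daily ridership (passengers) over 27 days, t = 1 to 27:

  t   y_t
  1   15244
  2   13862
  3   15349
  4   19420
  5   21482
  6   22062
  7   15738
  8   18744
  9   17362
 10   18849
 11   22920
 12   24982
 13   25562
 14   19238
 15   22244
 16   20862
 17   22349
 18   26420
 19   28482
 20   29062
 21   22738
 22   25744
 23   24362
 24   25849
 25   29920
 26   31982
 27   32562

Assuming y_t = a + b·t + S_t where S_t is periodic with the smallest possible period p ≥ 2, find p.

First differences y_{t+1} − y_t: -1382, 1487, 4071, 2062, 580, -6324, 3006, -1382, 1487, 4071, 2062, 580, -6324, 3006, -1382, 1487, …
The difference pattern repeats every 7 terms and not for any smaller step, so p = 7.

7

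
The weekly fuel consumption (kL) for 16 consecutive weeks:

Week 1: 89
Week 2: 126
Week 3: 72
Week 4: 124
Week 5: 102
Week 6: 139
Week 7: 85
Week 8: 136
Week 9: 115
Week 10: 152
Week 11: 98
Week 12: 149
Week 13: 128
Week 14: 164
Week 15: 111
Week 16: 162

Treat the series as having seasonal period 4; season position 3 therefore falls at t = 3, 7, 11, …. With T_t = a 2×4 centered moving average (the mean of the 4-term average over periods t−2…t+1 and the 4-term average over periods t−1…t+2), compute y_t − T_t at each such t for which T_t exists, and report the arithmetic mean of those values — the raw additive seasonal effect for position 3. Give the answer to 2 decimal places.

-32.21

Season position 3 occurs at t = 3, 7, 11 (where T_t is defined).
t=3: T_3 = 104.3750; y_3 − T_3 = 72 − 104.3750 = -32.3750
t=7: T_7 = 117.1250; y_7 − T_7 = 85 − 117.1250 = -32.1250
t=11: T_11 = 130.1250; y_11 − T_11 = 98 − 130.1250 = -32.1250
Mean deviation: (-32.3750 + -32.1250 + -32.1250) / 3 = -32.21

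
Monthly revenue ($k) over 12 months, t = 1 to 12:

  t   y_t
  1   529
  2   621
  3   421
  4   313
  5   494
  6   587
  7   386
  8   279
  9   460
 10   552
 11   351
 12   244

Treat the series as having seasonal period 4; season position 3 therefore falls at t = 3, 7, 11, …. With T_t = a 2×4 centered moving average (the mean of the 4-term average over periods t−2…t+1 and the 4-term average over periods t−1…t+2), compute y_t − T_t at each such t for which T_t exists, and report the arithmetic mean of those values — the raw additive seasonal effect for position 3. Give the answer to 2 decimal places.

Season position 3 occurs at t = 3, 7 (where T_t is defined).
t=3: T_3 = 466.6250; y_3 − T_3 = 421 − 466.6250 = -45.6250
t=7: T_7 = 432.2500; y_7 − T_7 = 386 − 432.2500 = -46.2500
Mean deviation: (-45.6250 + -46.2500) / 2 = -45.94

-45.94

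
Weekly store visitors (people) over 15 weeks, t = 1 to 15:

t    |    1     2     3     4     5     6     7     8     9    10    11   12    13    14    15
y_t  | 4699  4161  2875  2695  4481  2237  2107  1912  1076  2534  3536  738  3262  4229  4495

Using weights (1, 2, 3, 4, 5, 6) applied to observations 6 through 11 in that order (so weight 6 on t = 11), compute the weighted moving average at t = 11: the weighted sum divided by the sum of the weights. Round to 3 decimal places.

2398.905

Weighted sum: 1·2237 + 2·2107 + 3·1912 + 4·1076 + 5·2534 + 6·3536 = 2237 + 4214 + 5736 + 4304 + 12670 + 21216 = 50377
Weight total: 1 + 2 + 3 + 4 + 5 + 6 = 21
WMA = 50377 / 21 = 2398.905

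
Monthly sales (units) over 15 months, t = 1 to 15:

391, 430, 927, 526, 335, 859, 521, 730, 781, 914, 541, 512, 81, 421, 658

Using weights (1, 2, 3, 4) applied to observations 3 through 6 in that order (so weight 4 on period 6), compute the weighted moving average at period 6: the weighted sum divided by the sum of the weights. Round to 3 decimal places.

642.000

Weighted sum: 1·927 + 2·526 + 3·335 + 4·859 = 927 + 1052 + 1005 + 3436 = 6420
Weight total: 1 + 2 + 3 + 4 = 10
WMA = 6420 / 10 = 642.000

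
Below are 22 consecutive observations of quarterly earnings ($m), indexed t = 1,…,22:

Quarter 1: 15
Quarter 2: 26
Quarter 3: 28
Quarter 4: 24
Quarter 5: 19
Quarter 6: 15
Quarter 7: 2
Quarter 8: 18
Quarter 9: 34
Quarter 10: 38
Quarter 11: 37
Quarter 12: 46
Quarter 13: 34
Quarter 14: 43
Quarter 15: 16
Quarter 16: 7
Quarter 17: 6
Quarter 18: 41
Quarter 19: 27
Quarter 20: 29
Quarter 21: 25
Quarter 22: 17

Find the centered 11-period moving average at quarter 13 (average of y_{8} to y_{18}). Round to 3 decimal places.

29.091

Sum of periods 8–18: 18 + 34 + 38 + 37 + 46 + 34 + 43 + 16 + 7 + 6 + 41 = 320
Divide by 11: 320 / 11 = 29.091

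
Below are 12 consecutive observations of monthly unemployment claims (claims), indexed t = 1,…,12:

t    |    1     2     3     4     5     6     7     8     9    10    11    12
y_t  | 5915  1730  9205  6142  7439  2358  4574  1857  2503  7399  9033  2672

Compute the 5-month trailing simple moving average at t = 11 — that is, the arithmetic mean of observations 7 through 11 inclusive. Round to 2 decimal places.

Sum of periods 7–11: 4574 + 1857 + 2503 + 7399 + 9033 = 25366
Divide by 5: 25366 / 5 = 5073.20

5073.20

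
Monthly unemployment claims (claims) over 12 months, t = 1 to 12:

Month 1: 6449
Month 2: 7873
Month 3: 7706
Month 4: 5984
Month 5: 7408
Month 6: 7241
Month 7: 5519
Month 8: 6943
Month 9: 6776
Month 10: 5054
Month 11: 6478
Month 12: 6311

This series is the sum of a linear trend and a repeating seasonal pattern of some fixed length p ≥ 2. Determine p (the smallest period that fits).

3

First differences y_{t+1} − y_t: 1424, -167, -1722, 1424, -167, -1722, 1424, -167, …
The difference pattern repeats every 3 terms and not for any smaller step, so p = 3.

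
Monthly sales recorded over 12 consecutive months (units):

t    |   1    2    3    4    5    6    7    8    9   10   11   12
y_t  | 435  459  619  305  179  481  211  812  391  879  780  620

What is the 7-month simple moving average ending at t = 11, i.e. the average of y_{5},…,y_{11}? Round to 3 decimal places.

533.286

Sum of periods 5–11: 179 + 481 + 211 + 812 + 391 + 879 + 780 = 3733
Divide by 7: 3733 / 7 = 533.286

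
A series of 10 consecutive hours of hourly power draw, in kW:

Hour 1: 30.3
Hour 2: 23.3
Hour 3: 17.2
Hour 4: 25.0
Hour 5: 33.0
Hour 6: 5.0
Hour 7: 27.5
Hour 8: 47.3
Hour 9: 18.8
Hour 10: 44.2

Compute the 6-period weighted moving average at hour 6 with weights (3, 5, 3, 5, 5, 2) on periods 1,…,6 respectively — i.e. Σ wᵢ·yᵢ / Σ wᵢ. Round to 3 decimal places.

24.304

Weighted sum: 3·30.3 + 5·23.3 + 3·17.2 + 5·25.0 + 5·33.0 + 2·5.0 = 90.9 + 116.5 + 51.6 + 125.0 + 165.0 + 10.0 = 559.0
Weight total: 3 + 5 + 3 + 5 + 5 + 2 = 23
WMA = 559.0 / 23 = 24.304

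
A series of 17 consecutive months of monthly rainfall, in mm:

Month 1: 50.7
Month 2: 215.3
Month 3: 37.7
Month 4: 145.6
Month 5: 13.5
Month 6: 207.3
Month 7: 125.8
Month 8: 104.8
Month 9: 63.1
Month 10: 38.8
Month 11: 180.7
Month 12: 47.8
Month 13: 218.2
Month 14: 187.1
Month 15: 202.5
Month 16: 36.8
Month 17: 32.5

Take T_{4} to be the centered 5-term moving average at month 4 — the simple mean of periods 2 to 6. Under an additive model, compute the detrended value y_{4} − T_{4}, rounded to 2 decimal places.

21.72

Trend T_4 = (215.3 + 37.7 + 145.6 + 13.5 + 207.3) / 5 = 619.4/5 = 123.8800
Detrended value: 145.6 − 123.8800 = 21.72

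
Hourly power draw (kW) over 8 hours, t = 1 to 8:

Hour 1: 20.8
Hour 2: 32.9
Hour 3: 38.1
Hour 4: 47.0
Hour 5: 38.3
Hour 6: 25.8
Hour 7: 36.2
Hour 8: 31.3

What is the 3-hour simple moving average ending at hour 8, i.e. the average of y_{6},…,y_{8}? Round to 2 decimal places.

Sum of periods 6–8: 25.8 + 36.2 + 31.3 = 93.3
Divide by 3: 93.3 / 3 = 31.10

31.10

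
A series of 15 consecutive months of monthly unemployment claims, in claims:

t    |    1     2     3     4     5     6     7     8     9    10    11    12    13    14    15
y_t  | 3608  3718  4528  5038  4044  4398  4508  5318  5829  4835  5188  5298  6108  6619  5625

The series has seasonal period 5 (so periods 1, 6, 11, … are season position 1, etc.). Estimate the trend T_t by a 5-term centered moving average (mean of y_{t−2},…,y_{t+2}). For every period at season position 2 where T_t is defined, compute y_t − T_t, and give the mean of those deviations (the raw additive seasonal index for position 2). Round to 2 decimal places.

-311.50

Season position 2 occurs at t = 7, 12 (where T_t is defined).
t=7: T_7 = 4819.4000; y_7 − T_7 = 4508 − 4819.4000 = -311.4000
t=12: T_12 = 5609.6000; y_12 − T_12 = 5298 − 5609.6000 = -311.6000
Mean deviation: (-311.4000 + -311.6000) / 2 = -311.50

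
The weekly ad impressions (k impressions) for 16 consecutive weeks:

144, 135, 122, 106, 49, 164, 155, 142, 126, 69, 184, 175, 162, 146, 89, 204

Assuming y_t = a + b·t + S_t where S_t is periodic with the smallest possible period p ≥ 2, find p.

5

First differences y_{t+1} − y_t: -9, -13, -16, -57, 115, -9, -13, -16, -57, 115, -9, -13, …
The difference pattern repeats every 5 terms and not for any smaller step, so p = 5.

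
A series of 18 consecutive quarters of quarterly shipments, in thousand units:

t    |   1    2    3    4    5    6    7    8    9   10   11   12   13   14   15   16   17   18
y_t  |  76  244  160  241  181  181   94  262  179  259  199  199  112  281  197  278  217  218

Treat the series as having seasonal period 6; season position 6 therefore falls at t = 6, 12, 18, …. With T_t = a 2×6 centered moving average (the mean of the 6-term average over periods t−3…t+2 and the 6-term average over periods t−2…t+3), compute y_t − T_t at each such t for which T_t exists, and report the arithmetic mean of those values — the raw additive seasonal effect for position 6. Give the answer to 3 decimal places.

Season position 6 occurs at t = 6, 12 (where T_t is defined).
t=6: T_6 = 188.08333; y_6 − T_6 = 181 − 188.08333 = -7.08333
t=12: T_12 = 206.33333; y_12 − T_12 = 199 − 206.33333 = -7.33333
Mean deviation: (-7.08333 + -7.33333) / 2 = -7.208

-7.208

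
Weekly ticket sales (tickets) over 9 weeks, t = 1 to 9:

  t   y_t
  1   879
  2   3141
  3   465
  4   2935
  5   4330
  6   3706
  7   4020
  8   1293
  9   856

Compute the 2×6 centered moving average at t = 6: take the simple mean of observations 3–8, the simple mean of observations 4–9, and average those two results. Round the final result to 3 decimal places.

Sum over 3–8: 465 + 2935 + 4330 + 3706 + 4020 + 1293 = 16749
Sum over 4–9: 2935 + 4330 + 3706 + 4020 + 1293 + 856 = 17140
CMA at t=6 = (16749 + 17140) / (2·6) = 33889 / 12 = 2824.083

2824.083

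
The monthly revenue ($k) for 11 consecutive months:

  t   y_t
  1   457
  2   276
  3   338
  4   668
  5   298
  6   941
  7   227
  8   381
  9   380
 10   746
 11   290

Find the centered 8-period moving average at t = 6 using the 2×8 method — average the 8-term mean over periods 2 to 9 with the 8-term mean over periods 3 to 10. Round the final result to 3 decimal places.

468.000

Sum over 2–9: 276 + 338 + 668 + 298 + 941 + 227 + 381 + 380 = 3509
Sum over 3–10: 338 + 668 + 298 + 941 + 227 + 381 + 380 + 746 = 3979
CMA at t=6 = (3509 + 3979) / (2·8) = 7488 / 16 = 468.000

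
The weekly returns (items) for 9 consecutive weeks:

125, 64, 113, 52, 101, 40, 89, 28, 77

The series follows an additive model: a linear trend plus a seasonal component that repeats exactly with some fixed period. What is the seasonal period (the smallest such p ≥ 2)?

2

First differences y_{t+1} − y_t: -61, 49, -61, 49, -61, 49, …
The difference pattern repeats every 2 terms and not for any smaller step, so p = 2.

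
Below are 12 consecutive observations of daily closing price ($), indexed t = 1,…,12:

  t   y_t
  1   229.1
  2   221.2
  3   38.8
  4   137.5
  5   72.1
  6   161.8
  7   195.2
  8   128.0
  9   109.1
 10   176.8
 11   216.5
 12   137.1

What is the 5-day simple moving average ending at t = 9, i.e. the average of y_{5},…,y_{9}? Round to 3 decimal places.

133.240

Sum of periods 5–9: 72.1 + 161.8 + 195.2 + 128.0 + 109.1 = 666.2
Divide by 5: 666.2 / 5 = 133.240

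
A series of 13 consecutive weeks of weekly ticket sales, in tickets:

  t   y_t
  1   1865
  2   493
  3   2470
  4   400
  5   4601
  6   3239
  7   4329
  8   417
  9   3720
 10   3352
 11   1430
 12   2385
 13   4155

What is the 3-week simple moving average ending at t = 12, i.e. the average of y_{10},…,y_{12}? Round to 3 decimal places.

Sum of periods 10–12: 3352 + 1430 + 2385 = 7167
Divide by 3: 7167 / 3 = 2389.000

2389.000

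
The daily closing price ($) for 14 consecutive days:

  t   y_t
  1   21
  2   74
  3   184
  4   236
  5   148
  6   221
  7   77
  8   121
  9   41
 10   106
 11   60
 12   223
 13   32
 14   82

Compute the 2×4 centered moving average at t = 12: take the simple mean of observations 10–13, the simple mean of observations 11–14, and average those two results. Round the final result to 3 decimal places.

102.250

Sum over 10–13: 106 + 60 + 223 + 32 = 421
Sum over 11–14: 60 + 223 + 32 + 82 = 397
CMA at t=12 = (421 + 397) / (2·4) = 818 / 8 = 102.250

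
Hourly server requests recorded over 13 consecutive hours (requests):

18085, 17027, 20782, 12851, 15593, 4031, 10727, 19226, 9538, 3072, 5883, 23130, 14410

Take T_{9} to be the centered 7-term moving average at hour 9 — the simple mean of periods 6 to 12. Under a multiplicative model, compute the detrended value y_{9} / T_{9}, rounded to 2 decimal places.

0.88

Trend T_9 = (4031 + 10727 + 19226 + 9538 + 3072 + 5883 + 23130) / 7 = 75607/7 = 10801.0000
Ratio to trend: 9538 / 10801.0000 = 0.88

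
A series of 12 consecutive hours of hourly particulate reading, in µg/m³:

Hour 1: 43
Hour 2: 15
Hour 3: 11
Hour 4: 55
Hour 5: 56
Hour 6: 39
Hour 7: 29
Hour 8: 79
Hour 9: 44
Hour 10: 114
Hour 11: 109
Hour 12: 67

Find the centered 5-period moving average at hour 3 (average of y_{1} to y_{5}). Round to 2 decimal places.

36.00

Sum of periods 1–5: 43 + 15 + 11 + 55 + 56 = 180
Divide by 5: 180 / 5 = 36.00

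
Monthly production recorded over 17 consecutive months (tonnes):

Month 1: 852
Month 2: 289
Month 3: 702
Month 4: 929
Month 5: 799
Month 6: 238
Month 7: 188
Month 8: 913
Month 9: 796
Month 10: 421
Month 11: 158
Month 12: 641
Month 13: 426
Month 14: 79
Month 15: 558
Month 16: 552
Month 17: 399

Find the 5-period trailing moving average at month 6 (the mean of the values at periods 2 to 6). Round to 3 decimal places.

Sum of periods 2–6: 289 + 702 + 929 + 799 + 238 = 2957
Divide by 5: 2957 / 5 = 591.400

591.400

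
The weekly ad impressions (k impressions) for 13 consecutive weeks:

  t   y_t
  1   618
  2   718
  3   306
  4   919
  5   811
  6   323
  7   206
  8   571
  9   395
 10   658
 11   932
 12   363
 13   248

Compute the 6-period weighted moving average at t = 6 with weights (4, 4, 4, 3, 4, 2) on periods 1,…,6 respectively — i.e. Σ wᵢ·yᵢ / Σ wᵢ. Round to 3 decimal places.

629.286

Weighted sum: 4·618 + 4·718 + 4·306 + 3·919 + 4·811 + 2·323 = 2472 + 2872 + 1224 + 2757 + 3244 + 646 = 13215
Weight total: 4 + 4 + 4 + 3 + 4 + 2 = 21
WMA = 13215 / 21 = 629.286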